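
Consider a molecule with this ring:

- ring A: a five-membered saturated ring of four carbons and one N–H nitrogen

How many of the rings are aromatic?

0

Ring A has only sp³ atoms, so it is not fully conjugated — not aromatic (pyrrolidine).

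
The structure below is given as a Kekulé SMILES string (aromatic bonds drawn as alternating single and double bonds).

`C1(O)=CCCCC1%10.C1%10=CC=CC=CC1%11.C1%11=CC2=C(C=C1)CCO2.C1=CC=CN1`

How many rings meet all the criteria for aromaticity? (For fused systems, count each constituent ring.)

The SMILES encodes a six-membered carbon ring with one C=C double bond; a seven-membered carbon ring with three C=C double bonds and one sp³ carbon; a six-membered carbon ring with three alternating C=C double bonds, fused to a five-membered ring containing one oxygen and two sp³ carbons; a five-membered ring of four carbons and one nitrogen bearing a hydrogen, with two C=C double bonds.
The 6-membered ring has four sp³ carbons, so it is not fully conjugated — not aromatic (cyclohexene).
The 7-membered ring has one sp³ carbon, so it is not fully conjugated — not aromatic (cycloheptatriene).
The second 6-membered ring has a continuous p-orbital overlap around the ring; 3 ring double bonds give 6 π electrons. Since 6 = 4n+2 (n=1), it is aromatic (benzene ring).
The 5-membered ring with one oxygen has two sp³ carbons, so it is not fully conjugated — not aromatic (oxolane ring).
The 5-membered ring with one N–H is fully conjugated (every ring atom contributes a p orbital); 2 ring double bonds (4 π electrons) plus a heteroatom lone pair (2) give 6 π electrons. Since 6 = 4n+2 (n=1), it is aromatic (pyrrole).
2 of the 5 rings are aromatic. Total: 2.

2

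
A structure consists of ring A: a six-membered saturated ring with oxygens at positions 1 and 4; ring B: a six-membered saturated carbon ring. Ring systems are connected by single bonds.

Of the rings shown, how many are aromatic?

0

Ring A has only sp³ atoms, so it is not fully conjugated — not aromatic (1,4-dioxane).
Ring B has only sp³ atoms, so it is not fully conjugated — not aromatic (cyclohexane).
No ring is aromatic. Total: 0.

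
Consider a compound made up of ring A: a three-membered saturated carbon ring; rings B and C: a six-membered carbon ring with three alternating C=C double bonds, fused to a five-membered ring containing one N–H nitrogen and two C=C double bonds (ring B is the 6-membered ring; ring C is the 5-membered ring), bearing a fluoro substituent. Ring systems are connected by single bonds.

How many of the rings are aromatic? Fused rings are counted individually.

Ring A has only sp³ atoms, so it is not fully conjugated — not aromatic (cyclopropane).
Rings B and C form a fused bicyclic system (with one N–H) with 9 sp² atoms and 10 π electrons from ring double bonds plus a heteroatom lone pair. 10 = 4(2)+2, so the system is aromatic and both rings count as aromatic (indole).
Aromatic: B, C. Total: 2.

2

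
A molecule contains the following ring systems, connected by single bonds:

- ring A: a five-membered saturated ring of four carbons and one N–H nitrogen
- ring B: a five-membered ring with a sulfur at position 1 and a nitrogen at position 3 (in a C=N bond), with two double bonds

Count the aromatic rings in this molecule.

Ring A has only sp³ atoms, so it is not fully conjugated — not aromatic (pyrrolidine).
Ring B is planar and fully conjugated; 2 ring double bonds (4 π electrons) plus a heteroatom lone pair (2) give 6 π electrons. Since 6 = 4n+2 (n=1), ring B is aromatic (thiazole).
Aromatic: B. Total: 1.

1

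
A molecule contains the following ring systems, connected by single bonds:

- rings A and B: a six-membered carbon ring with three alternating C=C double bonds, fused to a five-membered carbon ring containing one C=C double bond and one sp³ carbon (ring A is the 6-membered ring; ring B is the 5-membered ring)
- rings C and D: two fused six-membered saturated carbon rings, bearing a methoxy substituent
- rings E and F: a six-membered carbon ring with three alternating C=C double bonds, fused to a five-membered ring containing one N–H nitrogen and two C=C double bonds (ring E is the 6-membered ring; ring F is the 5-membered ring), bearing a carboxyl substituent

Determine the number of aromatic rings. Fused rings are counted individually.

Ring A has a continuous p-orbital overlap around the ring; 3 ring double bonds give 6 π electrons. Since 6 = 4n+2 (n=1), ring A is aromatic (benzene ring).
Ring B has one sp³ carbon, so it is not fully conjugated — not aromatic (cyclopentene ring).
Ring C has only sp³ atoms, so it is not fully conjugated — not aromatic (cyclohexane ring).
Ring D has only sp³ atoms, so it is not fully conjugated — not aromatic (cyclohexane ring).
Rings E and F form a fused bicyclic system (with one N–H) with 9 sp² atoms and 10 π electrons from ring double bonds plus a heteroatom lone pair. 10 = 4(2)+2, so the system is aromatic and both rings count as aromatic (indole).
Aromatic: A, E, F. Total: 3.

3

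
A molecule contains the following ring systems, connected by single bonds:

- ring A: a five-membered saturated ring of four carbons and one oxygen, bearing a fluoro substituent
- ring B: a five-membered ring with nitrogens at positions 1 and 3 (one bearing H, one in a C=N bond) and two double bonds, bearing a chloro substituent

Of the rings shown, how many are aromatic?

Ring A has only sp³ atoms, so it is not fully conjugated — not aromatic (tetrahydrofuran).
Ring B has a continuous p-orbital overlap around the ring; 2 ring double bonds (4 π electrons) plus a heteroatom lone pair (2) give 6 π electrons. That satisfies 4n+2 with n=1, so ring B is aromatic (imidazole).
Aromatic: B. Total: 1.

1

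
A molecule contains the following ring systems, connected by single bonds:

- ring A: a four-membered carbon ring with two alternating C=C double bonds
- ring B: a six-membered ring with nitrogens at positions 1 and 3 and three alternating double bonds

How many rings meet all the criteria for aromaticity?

1

Ring A has only sp² ring atoms; a planar conformation would have a fully conjugated π system of 4 electrons. But 4 = 4(1), which is 4n not 4n+2, so ring A is not aromatic (cyclobutadiene) — cyclobutadiene is antiaromatic and distorts to a rectangle.
Ring B is planar and fully conjugated; 3 ring double bonds give 6 π electrons. That satisfies 4n+2 with n=1, so ring B is aromatic (pyrimidine).
Aromatic: B. Total: 1.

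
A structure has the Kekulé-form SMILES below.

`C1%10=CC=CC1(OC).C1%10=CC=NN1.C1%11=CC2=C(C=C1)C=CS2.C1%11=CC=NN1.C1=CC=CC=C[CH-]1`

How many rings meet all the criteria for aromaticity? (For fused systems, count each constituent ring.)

The SMILES encodes a five-membered carbon ring with two conjugated C=C double bonds and one sp³ carbon; a five-membered ring with two adjacent nitrogens (one bearing H, one in a double bond) and two double bonds; a six-membered carbon ring with three alternating C=C double bonds, fused to a five-membered ring containing one sulfur and two C=C double bonds; a five-membered ring with two adjacent nitrogens (one bearing H, one in a double bond) and two double bonds; a seven-membered all-carbon ring bearing a negative charge on one carbon, with three C=C double bonds.
The 5-membered ring has one sp³ carbon, so it is not fully conjugated — not aromatic (cyclopentadiene).
The 5-membered ring with two adjacent nitrogens (one N–H, one =N–) has a continuous p-orbital overlap around the ring; 2 ring double bonds (4 π electrons) plus a heteroatom lone pair (2) give 6 π electrons. That satisfies 4n+2 with n=1, so it is aromatic (pyrazole).
The fused 6/5-membered bicyclic (with one sulfur) is a single π system with 9 sp² atoms and 10 π electrons from ring double bonds plus a heteroatom lone pair. 10 = 4(2)+2, so the system is aromatic and both rings count as aromatic (benzothiophene).
The second 5-membered ring with two adjacent nitrogens (one N–H, one =N–) has a continuous p-orbital overlap around the ring; 2 ring double bonds (4 π electrons) plus a heteroatom lone pair (2) give 6 π electrons. That satisfies 4n+2 with n=1, so it is aromatic (pyrazole).
The 7-membered ring has only sp² ring atoms; a planar conformation would have a fully conjugated π system of 8 electrons. But 8 = 4(2), which is 4n not 4n+2, so it is not aromatic (cycloheptatrienyl anion).
4 of the 6 rings are aromatic. Total: 4.

4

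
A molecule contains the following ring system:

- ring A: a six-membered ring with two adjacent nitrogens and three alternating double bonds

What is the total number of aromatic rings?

1

Ring A is planar and fully conjugated; 3 ring double bonds give 6 π electrons. 6 = 4(1)+2, so ring A is aromatic (pyridazine).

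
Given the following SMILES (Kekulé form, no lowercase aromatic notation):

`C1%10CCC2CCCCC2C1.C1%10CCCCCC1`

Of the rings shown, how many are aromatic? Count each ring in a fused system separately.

The SMILES encodes two fused six-membered saturated carbon rings; a seven-membered saturated carbon ring.
The 6-membered ring has only sp³ atoms, so it is not fully conjugated — not aromatic (cyclohexane ring).
The second 6-membered ring has only sp³ atoms, so it is not fully conjugated — not aromatic (cyclohexane ring).
The 7-membered ring has only sp³ atoms, so it is not fully conjugated — not aromatic (cycloheptane).
None of the rings are aromatic. Total: 0.

0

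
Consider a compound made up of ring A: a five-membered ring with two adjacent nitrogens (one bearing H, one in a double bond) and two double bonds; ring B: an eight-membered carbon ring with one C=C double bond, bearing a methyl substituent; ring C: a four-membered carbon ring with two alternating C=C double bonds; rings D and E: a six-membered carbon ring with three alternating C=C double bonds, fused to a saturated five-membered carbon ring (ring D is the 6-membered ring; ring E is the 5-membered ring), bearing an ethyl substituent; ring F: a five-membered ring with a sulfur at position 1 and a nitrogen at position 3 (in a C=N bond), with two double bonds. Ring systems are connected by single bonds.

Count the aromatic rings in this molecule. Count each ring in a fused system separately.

3

Ring A is planar and fully conjugated; 2 ring double bonds (4 π electrons) plus a heteroatom lone pair (2) give 6 π electrons. That satisfies 4n+2 with n=1, so ring A is aromatic (pyrazole).
Ring B has six sp³ carbons, so it is not fully conjugated — not aromatic (cyclooctene).
Ring C has only sp² ring atoms; a planar conformation would have a fully conjugated π system of 4 electrons. But 4 = 4(1), which is 4n not 4n+2, so ring C is not aromatic (cyclobutadiene) — cyclobutadiene is antiaromatic and distorts to a rectangle.
Ring D is fully conjugated (every ring atom contributes a p orbital); 3 ring double bonds give 6 π electrons. Since 6 = 4n+2 (n=1), ring D is aromatic (benzene ring).
Ring E has three sp³ carbons, so it is not fully conjugated — not aromatic (cyclopentane ring).
Ring F is fully conjugated (every ring atom contributes a p orbital); 2 ring double bonds (4 π electrons) plus a heteroatom lone pair (2) give 6 π electrons. 6 = 4(1)+2, so ring F is aromatic (thiazole).
Aromatic: A, D, F. Total: 3.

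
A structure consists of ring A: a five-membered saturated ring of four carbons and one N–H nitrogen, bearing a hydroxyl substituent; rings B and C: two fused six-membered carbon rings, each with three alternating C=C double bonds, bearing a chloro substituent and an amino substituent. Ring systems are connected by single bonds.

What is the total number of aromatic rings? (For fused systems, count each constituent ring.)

2

Ring A has only sp³ atoms, so it is not fully conjugated — not aromatic (pyrrolidine).
Rings B and C form a fused bicyclic system with 10 sp² atoms and 10 π electrons from ring double bonds. 10 = 4(2)+2, so the system is aromatic and both rings count as aromatic (naphthalene).
Aromatic: B, C. Total: 2.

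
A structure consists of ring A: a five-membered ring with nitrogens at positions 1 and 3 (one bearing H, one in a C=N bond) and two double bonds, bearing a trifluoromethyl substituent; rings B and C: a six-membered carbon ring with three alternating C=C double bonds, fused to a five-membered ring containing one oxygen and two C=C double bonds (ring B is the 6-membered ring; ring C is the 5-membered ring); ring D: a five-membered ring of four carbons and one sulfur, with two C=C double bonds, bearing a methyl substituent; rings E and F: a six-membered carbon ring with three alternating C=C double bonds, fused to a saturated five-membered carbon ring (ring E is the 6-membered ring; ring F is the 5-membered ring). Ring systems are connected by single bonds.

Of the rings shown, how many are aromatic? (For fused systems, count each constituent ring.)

Ring A is fully conjugated (every ring atom contributes a p orbital); 2 ring double bonds (4 π electrons) plus a heteroatom lone pair (2) give 6 π electrons. 6 = 4(1)+2, so ring A is aromatic (imidazole).
Rings B and C form a fused bicyclic system (with one oxygen) with 9 sp² atoms and 10 π electrons from ring double bonds plus a heteroatom lone pair. 10 = 4(2)+2, so the system is aromatic and both rings count as aromatic (benzofuran).
Ring D is planar and fully conjugated; 2 ring double bonds (4 π electrons) plus a heteroatom lone pair (2) give 6 π electrons. 6 = 4(1)+2, so ring D is aromatic (thiophene).
Ring E is fully conjugated (every ring atom contributes a p orbital); 3 ring double bonds give 6 π electrons. Since 6 = 4n+2 (n=1), ring E is aromatic (benzene ring).
Ring F has three sp³ carbons, so it is not fully conjugated — not aromatic (cyclopentane ring).
Aromatic: A, B, C, D, E. Total: 5.

5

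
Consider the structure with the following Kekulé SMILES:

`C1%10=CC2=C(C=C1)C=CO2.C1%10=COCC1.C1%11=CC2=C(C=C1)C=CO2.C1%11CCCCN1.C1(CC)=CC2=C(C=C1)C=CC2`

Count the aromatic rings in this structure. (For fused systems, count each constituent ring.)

5

The SMILES encodes a six-membered carbon ring with three alternating C=C double bonds, fused to a five-membered ring containing one oxygen and two C=C double bonds; a five-membered ring of four carbons and one oxygen, with one C=C double bond and two sp³ carbons; a six-membered carbon ring with three alternating C=C double bonds, fused to a five-membered ring containing one oxygen and two C=C double bonds; a six-membered saturated ring of five carbons and one N–H nitrogen; a six-membered carbon ring with three alternating C=C double bonds, fused to a five-membered carbon ring containing one C=C double bond and one sp³ carbon.
The fused 6/5-membered bicyclic (with one oxygen) is a single π system with 9 sp² atoms and 10 π electrons from ring double bonds plus a heteroatom lone pair. 10 = 4(2)+2, so the system is aromatic and both rings count as aromatic (benzofuran).
The 5-membered ring with one oxygen has two sp³ carbons, so it is not fully conjugated — not aromatic (2,3-dihydrofuran).
The fused 6/5-membered bicyclic (with one oxygen) is a single π system with 9 sp² atoms and 10 π electrons from ring double bonds plus a heteroatom lone pair. 10 = 4(2)+2, so the system is aromatic and both rings count as aromatic (benzofuran).
The 6-membered ring with one N–H has only sp³ atoms, so it is not fully conjugated — not aromatic (piperidine).
The 6-membered ring is planar and fully conjugated; 3 ring double bonds give 6 π electrons. That satisfies 4n+2 with n=1, so it is aromatic (benzene ring).
The 5-membered ring has one sp³ carbon, so it is not fully conjugated — not aromatic (cyclopentene ring).
5 of the 8 rings are aromatic. Total: 5.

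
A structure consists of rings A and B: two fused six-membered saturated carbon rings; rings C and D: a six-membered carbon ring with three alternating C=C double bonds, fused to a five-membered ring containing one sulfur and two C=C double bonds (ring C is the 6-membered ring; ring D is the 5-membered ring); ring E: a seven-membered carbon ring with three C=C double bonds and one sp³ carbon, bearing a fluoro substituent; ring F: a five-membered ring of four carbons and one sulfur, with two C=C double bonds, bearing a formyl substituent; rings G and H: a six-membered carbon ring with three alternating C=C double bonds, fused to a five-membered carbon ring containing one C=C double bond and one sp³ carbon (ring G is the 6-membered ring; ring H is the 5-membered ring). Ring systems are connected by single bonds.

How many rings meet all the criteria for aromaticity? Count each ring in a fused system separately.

4

Ring A has only sp³ atoms, so it is not fully conjugated — not aromatic (cyclohexane ring).
Ring B has only sp³ atoms, so it is not fully conjugated — not aromatic (cyclohexane ring).
Rings C and D form a fused bicyclic system (with one sulfur) with 9 sp² atoms and 10 π electrons from ring double bonds plus a heteroatom lone pair. 10 = 4(2)+2, so the system is aromatic and both rings count as aromatic (benzothiophene).
Ring E has one sp³ carbon, so it is not fully conjugated — not aromatic (cycloheptatriene).
Ring F has a continuous p-orbital overlap around the ring; 2 ring double bonds (4 π electrons) plus a heteroatom lone pair (2) give 6 π electrons. Since 6 = 4n+2 (n=1), ring F is aromatic (thiophene).
Ring G is fully conjugated (every ring atom contributes a p orbital); 3 ring double bonds give 6 π electrons. 6 = 4(1)+2, so ring G is aromatic (benzene ring).
Ring H has one sp³ carbon, so it is not fully conjugated — not aromatic (cyclopentene ring).
Aromatic: C, D, F, G. Total: 4.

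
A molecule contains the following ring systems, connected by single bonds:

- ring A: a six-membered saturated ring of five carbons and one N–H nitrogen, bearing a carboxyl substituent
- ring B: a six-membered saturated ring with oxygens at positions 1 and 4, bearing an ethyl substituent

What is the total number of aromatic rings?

0

Ring A has only sp³ atoms, so it is not fully conjugated — not aromatic (piperidine).
Ring B has only sp³ atoms, so it is not fully conjugated — not aromatic (1,4-dioxane).
No ring is aromatic. Total: 0.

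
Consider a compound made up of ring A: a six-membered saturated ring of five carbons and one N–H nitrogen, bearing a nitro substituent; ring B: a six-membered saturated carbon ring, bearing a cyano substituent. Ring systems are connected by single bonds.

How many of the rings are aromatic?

0

Ring A has only sp³ atoms, so it is not fully conjugated — not aromatic (piperidine).
Ring B has only sp³ atoms, so it is not fully conjugated — not aromatic (cyclohexane).
No ring is aromatic. Total: 0.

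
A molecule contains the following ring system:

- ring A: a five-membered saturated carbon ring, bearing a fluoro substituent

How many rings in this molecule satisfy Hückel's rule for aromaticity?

Ring A has only sp³ atoms, so it is not fully conjugated — not aromatic (cyclopentane).

0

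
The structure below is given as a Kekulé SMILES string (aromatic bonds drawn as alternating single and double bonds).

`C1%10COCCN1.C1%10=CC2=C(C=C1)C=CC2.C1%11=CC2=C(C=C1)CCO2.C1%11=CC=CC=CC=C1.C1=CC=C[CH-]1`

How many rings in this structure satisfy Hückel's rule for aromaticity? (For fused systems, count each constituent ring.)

The SMILES encodes a six-membered saturated ring with an oxygen and an N–H nitrogen at positions 1 and 4; a six-membered carbon ring with three alternating C=C double bonds, fused to a five-membered carbon ring containing one C=C double bond and one sp³ carbon; a six-membered carbon ring with three alternating C=C double bonds, fused to a five-membered ring containing one oxygen and two sp³ carbons; an eight-membered carbon ring with four alternating C=C double bonds; a five-membered all-carbon ring bearing a negative charge on one carbon, with two C=C double bonds.
The 6-membered ring with one oxygen and one N–H (1,4) has only sp³ atoms, so it is not fully conjugated — not aromatic (morpholine).
The 6-membered ring is fully conjugated (every ring atom contributes a p orbital); 3 ring double bonds give 6 π electrons. That satisfies 4n+2 with n=1, so it is aromatic (benzene ring).
The 5-membered ring has one sp³ carbon, so it is not fully conjugated — not aromatic (cyclopentene ring).
The second 6-membered ring is fully conjugated (every ring atom contributes a p orbital); 3 ring double bonds give 6 π electrons. That satisfies 4n+2 with n=1, so it is aromatic (benzene ring).
The 5-membered ring with one oxygen has two sp³ carbons, so it is not fully conjugated — not aromatic (oxolane ring).
The 8-membered ring has only sp² ring atoms; a planar conformation would have a fully conjugated π system of 8 electrons. But 8 = 4(2), which is 4n not 4n+2, so it is not aromatic (cyclooctatetraene) — cyclooctatetraene distorts into a non-planar tub to avoid antiaromaticity.
The second 5-membered ring is fully conjugated (every ring atom contributes a p orbital); 2 ring double bonds (4 π electrons) plus the carbanion lone pair (2) give 6 π electrons. That satisfies 4n+2 with n=1, so it is aromatic (cyclopentadienyl anion).
3 of the 7 rings are aromatic. Total: 3.

3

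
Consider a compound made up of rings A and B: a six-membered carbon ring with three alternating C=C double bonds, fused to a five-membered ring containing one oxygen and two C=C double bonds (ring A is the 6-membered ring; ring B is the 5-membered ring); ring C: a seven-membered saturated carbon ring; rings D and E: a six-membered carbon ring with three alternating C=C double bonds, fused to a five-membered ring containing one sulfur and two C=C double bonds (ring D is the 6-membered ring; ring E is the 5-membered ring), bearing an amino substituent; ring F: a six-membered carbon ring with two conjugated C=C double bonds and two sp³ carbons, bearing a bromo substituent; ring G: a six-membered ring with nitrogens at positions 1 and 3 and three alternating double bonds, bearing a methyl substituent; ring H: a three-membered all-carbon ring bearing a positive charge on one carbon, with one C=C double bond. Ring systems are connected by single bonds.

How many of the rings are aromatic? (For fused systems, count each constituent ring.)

Rings A and B form a fused bicyclic system (with one oxygen) with 9 sp² atoms and 10 π electrons from ring double bonds plus a heteroatom lone pair. 10 = 4(2)+2, so the system is aromatic and both rings count as aromatic (benzofuran).
Ring C has only sp³ atoms, so it is not fully conjugated — not aromatic (cycloheptane).
Rings D and E form a fused bicyclic system (with one sulfur) with 9 sp² atoms and 10 π electrons from ring double bonds plus a heteroatom lone pair. 10 = 4(2)+2, so the system is aromatic and both rings count as aromatic (benzothiophene).
Ring F has two sp³ carbons, so it is not fully conjugated — not aromatic (1,3-cyclohexadiene).
Ring G has a continuous p-orbital overlap around the ring; 3 ring double bonds give 6 π electrons. Since 6 = 4n+2 (n=1), ring G is aromatic (pyrimidine).
Ring H is planar and fully conjugated; 1 ring double bond (2 π electrons) plus the carbocation's empty p orbital (0, but keeps the ring conjugated) give 2 π electrons. That satisfies 4n+2 with n=0, so ring H is aromatic (cyclopropenyl cation).
Aromatic: A, B, D, E, G, H. Total: 6.

6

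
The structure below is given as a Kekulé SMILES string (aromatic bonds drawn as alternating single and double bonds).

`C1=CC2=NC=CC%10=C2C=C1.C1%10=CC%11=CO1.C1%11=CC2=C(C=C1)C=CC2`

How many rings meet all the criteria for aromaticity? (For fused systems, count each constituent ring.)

4

The SMILES encodes two fused six-membered rings, each with three alternating double bonds; one ring is all carbon and the other has one ring nitrogen; a five-membered ring of four carbons and one oxygen, with two C=C double bonds; a six-membered carbon ring with three alternating C=C double bonds, fused to a five-membered carbon ring containing one C=C double bond and one sp³ carbon.
The fused 6/6-membered bicyclic (with one nitrogen) is a single π system with 10 sp² atoms and 10 π electrons from ring double bonds. 10 = 4(2)+2, so the system is aromatic and both rings count as aromatic (quinoline).
The 5-membered ring with one oxygen is planar and fully conjugated; 2 ring double bonds (4 π electrons) plus a heteroatom lone pair (2) give 6 π electrons. That satisfies 4n+2 with n=1, so it is aromatic (furan).
The 6-membered ring has a continuous p-orbital overlap around the ring; 3 ring double bonds give 6 π electrons. 6 = 4(1)+2, so it is aromatic (benzene ring).
The 5-membered ring has one sp³ carbon, so it is not fully conjugated — not aromatic (cyclopentene ring).
4 of the 5 rings are aromatic. Total: 4.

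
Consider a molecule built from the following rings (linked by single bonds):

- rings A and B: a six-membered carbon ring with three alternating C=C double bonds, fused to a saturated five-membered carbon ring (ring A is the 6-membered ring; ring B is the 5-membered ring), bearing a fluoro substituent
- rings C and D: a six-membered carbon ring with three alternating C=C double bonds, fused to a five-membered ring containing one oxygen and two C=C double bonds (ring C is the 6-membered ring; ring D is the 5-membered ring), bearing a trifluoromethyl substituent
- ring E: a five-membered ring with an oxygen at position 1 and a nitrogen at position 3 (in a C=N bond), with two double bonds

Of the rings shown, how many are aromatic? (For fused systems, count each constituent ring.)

4

Ring A is fully conjugated (every ring atom contributes a p orbital); 3 ring double bonds give 6 π electrons. 6 = 4(1)+2, so ring A is aromatic (benzene ring).
Ring B has three sp³ carbons, so it is not fully conjugated — not aromatic (cyclopentane ring).
Rings C and D form a fused bicyclic system (with one oxygen) with 9 sp² atoms and 10 π electrons from ring double bonds plus a heteroatom lone pair. 10 = 4(2)+2, so the system is aromatic and both rings count as aromatic (benzofuran).
Ring E has a continuous p-orbital overlap around the ring; 2 ring double bonds (4 π electrons) plus a heteroatom lone pair (2) give 6 π electrons. 6 = 4(1)+2, so ring E is aromatic (oxazole).
Aromatic: A, C, D, E. Total: 4.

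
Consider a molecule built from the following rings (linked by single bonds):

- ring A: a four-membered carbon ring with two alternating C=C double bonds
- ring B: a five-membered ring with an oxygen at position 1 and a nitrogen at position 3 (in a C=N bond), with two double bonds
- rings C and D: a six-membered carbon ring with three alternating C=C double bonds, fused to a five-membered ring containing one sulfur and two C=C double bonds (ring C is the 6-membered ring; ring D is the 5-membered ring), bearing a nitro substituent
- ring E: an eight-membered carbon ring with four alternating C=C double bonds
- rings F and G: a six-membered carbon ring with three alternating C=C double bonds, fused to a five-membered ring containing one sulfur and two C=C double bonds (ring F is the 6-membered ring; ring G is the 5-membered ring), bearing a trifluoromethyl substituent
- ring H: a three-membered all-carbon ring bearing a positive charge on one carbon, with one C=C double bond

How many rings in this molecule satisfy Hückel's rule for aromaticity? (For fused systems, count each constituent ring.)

6

Ring A has only sp² ring atoms; a planar conformation would have a fully conjugated π system of 4 electrons. But 4 = 4(1), which is 4n not 4n+2, so ring A is not aromatic (cyclobutadiene) — cyclobutadiene is antiaromatic and distorts to a rectangle.
Ring B is planar and fully conjugated; 2 ring double bonds (4 π electrons) plus a heteroatom lone pair (2) give 6 π electrons. Since 6 = 4n+2 (n=1), ring B is aromatic (oxazole).
Rings C and D form a fused bicyclic system (with one sulfur) with 9 sp² atoms and 10 π electrons from ring double bonds plus a heteroatom lone pair. 10 = 4(2)+2, so the system is aromatic and both rings count as aromatic (benzothiophene).
Ring E has only sp² ring atoms; a planar conformation would have a fully conjugated π system of 8 electrons. But 8 = 4(2), which is 4n not 4n+2, so ring E is not aromatic (cyclooctatetraene) — cyclooctatetraene distorts into a non-planar tub to avoid antiaromaticity.
Rings F and G form a fused bicyclic system (with one sulfur) with 9 sp² atoms and 10 π electrons from ring double bonds plus a heteroatom lone pair. 10 = 4(2)+2, so the system is aromatic and both rings count as aromatic (benzothiophene).
Ring H has a continuous p-orbital overlap around the ring; 1 ring double bond (2 π electrons) plus the carbocation's empty p orbital (0, but keeps the ring conjugated) give 2 π electrons. 2 = 4(0)+2, so ring H is aromatic (cyclopropenyl cation).
Aromatic: B, C, D, F, G, H. Total: 6.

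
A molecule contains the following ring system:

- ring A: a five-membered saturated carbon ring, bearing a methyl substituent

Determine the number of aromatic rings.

0

Ring A has only sp³ atoms, so it is not fully conjugated — not aromatic (cyclopentane).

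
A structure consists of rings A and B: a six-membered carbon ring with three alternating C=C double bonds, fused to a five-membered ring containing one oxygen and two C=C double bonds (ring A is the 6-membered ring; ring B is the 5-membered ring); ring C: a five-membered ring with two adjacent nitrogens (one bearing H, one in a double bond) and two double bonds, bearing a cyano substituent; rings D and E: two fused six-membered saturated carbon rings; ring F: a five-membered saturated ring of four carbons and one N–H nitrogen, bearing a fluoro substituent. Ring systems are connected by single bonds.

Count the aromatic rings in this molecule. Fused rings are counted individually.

Rings A and B form a fused bicyclic system (with one oxygen) with 9 sp² atoms and 10 π electrons from ring double bonds plus a heteroatom lone pair. 10 = 4(2)+2, so the system is aromatic and both rings count as aromatic (benzofuran).
Ring C has a continuous p-orbital overlap around the ring; 2 ring double bonds (4 π electrons) plus a heteroatom lone pair (2) give 6 π electrons. 6 = 4(1)+2, so ring C is aromatic (pyrazole).
Ring D has only sp³ atoms, so it is not fully conjugated — not aromatic (cyclohexane ring).
Ring E has only sp³ atoms, so it is not fully conjugated — not aromatic (cyclohexane ring).
Ring F has only sp³ atoms, so it is not fully conjugated — not aromatic (pyrrolidine).
Aromatic: A, B, C. Total: 3.

3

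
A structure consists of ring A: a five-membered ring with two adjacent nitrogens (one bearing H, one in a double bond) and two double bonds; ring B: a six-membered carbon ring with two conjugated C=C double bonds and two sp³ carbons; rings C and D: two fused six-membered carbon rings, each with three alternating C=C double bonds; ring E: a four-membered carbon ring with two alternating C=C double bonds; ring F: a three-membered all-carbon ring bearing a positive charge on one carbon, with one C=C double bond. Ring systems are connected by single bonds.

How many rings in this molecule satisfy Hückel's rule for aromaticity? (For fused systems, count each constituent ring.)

4

Ring A has a continuous p-orbital overlap around the ring; 2 ring double bonds (4 π electrons) plus a heteroatom lone pair (2) give 6 π electrons. 6 = 4(1)+2, so ring A is aromatic (pyrazole).
Ring B has two sp³ carbons, so it is not fully conjugated — not aromatic (1,3-cyclohexadiene).
Rings C and D form a fused bicyclic system with 10 sp² atoms and 10 π electrons from ring double bonds. 10 = 4(2)+2, so the system is aromatic and both rings count as aromatic (naphthalene).
Ring E has only sp² ring atoms; a planar conformation would have a fully conjugated π system of 4 electrons. But 4 = 4(1), which is 4n not 4n+2, so ring E is not aromatic (cyclobutadiene) — cyclobutadiene is antiaromatic and distorts to a rectangle.
Ring F has a continuous p-orbital overlap around the ring; 1 ring double bond (2 π electrons) plus the carbocation's empty p orbital (0, but keeps the ring conjugated) give 2 π electrons. 2 = 4(0)+2, so ring F is aromatic (cyclopropenyl cation).
Aromatic: A, C, D, F. Total: 4.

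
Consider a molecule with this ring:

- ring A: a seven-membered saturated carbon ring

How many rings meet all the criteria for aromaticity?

Ring A has only sp³ atoms, so it is not fully conjugated — not aromatic (cycloheptane).

0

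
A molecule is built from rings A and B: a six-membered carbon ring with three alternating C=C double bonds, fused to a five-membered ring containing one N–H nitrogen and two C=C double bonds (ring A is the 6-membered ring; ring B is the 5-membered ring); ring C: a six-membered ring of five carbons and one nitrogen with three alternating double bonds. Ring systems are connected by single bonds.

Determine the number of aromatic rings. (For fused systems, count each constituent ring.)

Rings A and B form a fused bicyclic system (with one N–H) with 9 sp² atoms and 10 π electrons from ring double bonds plus a heteroatom lone pair. 10 = 4(2)+2, so the system is aromatic and both rings count as aromatic (indole).
Ring C has a continuous p-orbital overlap around the ring; 3 ring double bonds give 6 π electrons. That satisfies 4n+2 with n=1, so ring C is aromatic (pyridine).
Aromatic: A, B, C. Total: 3.

3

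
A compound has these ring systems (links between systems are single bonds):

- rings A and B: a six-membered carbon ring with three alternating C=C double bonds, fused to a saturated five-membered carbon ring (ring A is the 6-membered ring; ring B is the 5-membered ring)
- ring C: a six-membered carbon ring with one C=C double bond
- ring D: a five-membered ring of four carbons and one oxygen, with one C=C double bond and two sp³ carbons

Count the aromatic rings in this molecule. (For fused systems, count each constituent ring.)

1

Ring A is planar and fully conjugated; 3 ring double bonds give 6 π electrons. Since 6 = 4n+2 (n=1), ring A is aromatic (benzene ring).
Ring B has three sp³ carbons, so it is not fully conjugated — not aromatic (cyclopentane ring).
Ring C has four sp³ carbons, so it is not fully conjugated — not aromatic (cyclohexene).
Ring D has two sp³ carbons, so it is not fully conjugated — not aromatic (2,3-dihydrofuran).
Aromatic: A. Total: 1.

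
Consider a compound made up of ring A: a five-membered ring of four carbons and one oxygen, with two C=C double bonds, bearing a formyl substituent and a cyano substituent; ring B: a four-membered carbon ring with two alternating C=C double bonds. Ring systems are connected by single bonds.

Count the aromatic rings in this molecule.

1

Ring A has a continuous p-orbital overlap around the ring; 2 ring double bonds (4 π electrons) plus a heteroatom lone pair (2) give 6 π electrons. That satisfies 4n+2 with n=1, so ring A is aromatic (furan).
Ring B has only sp² ring atoms; a planar conformation would have a fully conjugated π system of 4 electrons. But 4 = 4(1), which is 4n not 4n+2, so ring B is not aromatic (cyclobutadiene) — cyclobutadiene is antiaromatic and distorts to a rectangle.
Aromatic: A. Total: 1.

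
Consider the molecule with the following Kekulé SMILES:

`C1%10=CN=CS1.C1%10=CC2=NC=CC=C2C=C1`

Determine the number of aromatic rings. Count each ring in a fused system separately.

3

The SMILES encodes a five-membered ring with a sulfur at position 1 and a nitrogen at position 3 (in a C=N bond), with two double bonds; two fused six-membered rings, each with three alternating double bonds; one ring is all carbon and the other has one ring nitrogen.
The 5-membered ring with one sulfur and one =N– is planar and fully conjugated; 2 ring double bonds (4 π electrons) plus a heteroatom lone pair (2) give 6 π electrons. Since 6 = 4n+2 (n=1), it is aromatic (thiazole).
The fused 6/6-membered bicyclic (with one nitrogen) is a single π system with 10 sp² atoms and 10 π electrons from ring double bonds. 10 = 4(2)+2, so the system is aromatic and both rings count as aromatic (quinoline).
3 of the 3 rings are aromatic. Total: 3.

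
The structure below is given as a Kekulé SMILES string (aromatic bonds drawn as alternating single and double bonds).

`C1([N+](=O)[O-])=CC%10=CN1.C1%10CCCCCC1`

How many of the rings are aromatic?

1

The SMILES encodes a five-membered ring of four carbons and one nitrogen bearing a hydrogen, with two C=C double bonds; a seven-membered saturated carbon ring.
The 5-membered ring with one N–H has a continuous p-orbital overlap around the ring; 2 ring double bonds (4 π electrons) plus a heteroatom lone pair (2) give 6 π electrons. 6 = 4(1)+2, so it is aromatic (pyrrole).
The 7-membered ring has only sp³ atoms, so it is not fully conjugated — not aromatic (cycloheptane).
1 of the 2 rings is aromatic. Total: 1.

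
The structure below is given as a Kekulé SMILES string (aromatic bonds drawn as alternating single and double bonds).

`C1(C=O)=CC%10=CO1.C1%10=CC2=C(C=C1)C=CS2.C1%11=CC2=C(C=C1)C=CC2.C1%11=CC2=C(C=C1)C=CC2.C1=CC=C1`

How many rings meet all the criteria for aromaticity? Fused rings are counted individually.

The SMILES encodes a five-membered ring of four carbons and one oxygen, with two C=C double bonds; a six-membered carbon ring with three alternating C=C double bonds, fused to a five-membered ring containing one sulfur and two C=C double bonds; a six-membered carbon ring with three alternating C=C double bonds, fused to a five-membered carbon ring containing one C=C double bond and one sp³ carbon; a six-membered carbon ring with three alternating C=C double bonds, fused to a five-membered carbon ring containing one C=C double bond and one sp³ carbon; a four-membered carbon ring with two alternating C=C double bonds.
The 5-membered ring with one oxygen is planar and fully conjugated; 2 ring double bonds (4 π electrons) plus a heteroatom lone pair (2) give 6 π electrons. That satisfies 4n+2 with n=1, so it is aromatic (furan).
The fused 6/5-membered bicyclic (with one sulfur) is a single π system with 9 sp² atoms and 10 π electrons from ring double bonds plus a heteroatom lone pair. 10 = 4(2)+2, so the system is aromatic and both rings count as aromatic (benzothiophene).
The 6-membered ring is fully conjugated (every ring atom contributes a p orbital); 3 ring double bonds give 6 π electrons. 6 = 4(1)+2, so it is aromatic (benzene ring).
The 5-membered ring has one sp³ carbon, so it is not fully conjugated — not aromatic (cyclopentene ring).
The second 6-membered ring is planar and fully conjugated; 3 ring double bonds give 6 π electrons. Since 6 = 4n+2 (n=1), it is aromatic (benzene ring).
The second 5-membered ring has one sp³ carbon, so it is not fully conjugated — not aromatic (cyclopentene ring).
The 4-membered ring has only sp² ring atoms; a planar conformation would have a fully conjugated π system of 4 electrons. But 4 = 4(1), which is 4n not 4n+2, so it is not aromatic (cyclobutadiene) — cyclobutadiene is antiaromatic and distorts to a rectangle.
5 of the 8 rings are aromatic. Total: 5.

5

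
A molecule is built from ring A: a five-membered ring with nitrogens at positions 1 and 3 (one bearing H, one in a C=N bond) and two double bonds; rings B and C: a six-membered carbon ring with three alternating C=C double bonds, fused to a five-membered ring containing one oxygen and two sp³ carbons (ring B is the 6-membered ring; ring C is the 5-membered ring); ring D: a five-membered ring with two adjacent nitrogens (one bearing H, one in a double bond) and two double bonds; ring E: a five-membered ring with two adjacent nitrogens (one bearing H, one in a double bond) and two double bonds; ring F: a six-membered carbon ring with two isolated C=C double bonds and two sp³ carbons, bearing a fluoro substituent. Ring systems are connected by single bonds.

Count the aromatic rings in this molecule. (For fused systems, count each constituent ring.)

4

Ring A is planar and fully conjugated; 2 ring double bonds (4 π electrons) plus a heteroatom lone pair (2) give 6 π electrons. Since 6 = 4n+2 (n=1), ring A is aromatic (imidazole).
Ring B has a continuous p-orbital overlap around the ring; 3 ring double bonds give 6 π electrons. 6 = 4(1)+2, so ring B is aromatic (benzene ring).
Ring C has two sp³ carbons, so it is not fully conjugated — not aromatic (oxolane ring).
Ring D has a continuous p-orbital overlap around the ring; 2 ring double bonds (4 π electrons) plus a heteroatom lone pair (2) give 6 π electrons. Since 6 = 4n+2 (n=1), ring D is aromatic (pyrazole).
Ring E is planar and fully conjugated; 2 ring double bonds (4 π electrons) plus a heteroatom lone pair (2) give 6 π electrons. 6 = 4(1)+2, so ring E is aromatic (pyrazole).
Ring F has two sp³ carbons, so it is not fully conjugated — not aromatic (1,4-cyclohexadiene).
Aromatic: A, B, D, E. Total: 4.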